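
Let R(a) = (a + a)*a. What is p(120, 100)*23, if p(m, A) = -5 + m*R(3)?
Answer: 49565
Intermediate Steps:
R(a) = 2*a² (R(a) = (2*a)*a = 2*a²)
p(m, A) = -5 + 18*m (p(m, A) = -5 + m*(2*3²) = -5 + m*(2*9) = -5 + m*18 = -5 + 18*m)
p(120, 100)*23 = (-5 + 18*120)*23 = (-5 + 2160)*23 = 2155*23 = 49565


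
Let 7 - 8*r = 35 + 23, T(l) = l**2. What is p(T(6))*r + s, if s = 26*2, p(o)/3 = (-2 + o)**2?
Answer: -44113/2 ≈ -22057.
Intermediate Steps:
p(o) = 3*(-2 + o)**2
r = -51/8 (r = 7/8 - (35 + 23)/8 = 7/8 - 1/8*58 = 7/8 - 29/4 = -51/8 ≈ -6.3750)
s = 52
p(T(6))*r + s = (3*(-2 + 6**2)**2)*(-51/8) + 52 = (3*(-2 + 36)**2)*(-51/8) + 52 = (3*34**2)*(-51/8) + 52 = (3*1156)*(-51/8) + 52 = 3468*(-51/8) + 52 = -44217/2 + 52 = -44113/2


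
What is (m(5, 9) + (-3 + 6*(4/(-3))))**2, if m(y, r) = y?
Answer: 36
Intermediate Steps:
(m(5, 9) + (-3 + 6*(4/(-3))))**2 = (5 + (-3 + 6*(4/(-3))))**2 = (5 + (-3 + 6*(4*(-1/3))))**2 = (5 + (-3 + 6*(-4/3)))**2 = (5 + (-3 - 8))**2 = (5 - 11)**2 = (-6)**2 = 36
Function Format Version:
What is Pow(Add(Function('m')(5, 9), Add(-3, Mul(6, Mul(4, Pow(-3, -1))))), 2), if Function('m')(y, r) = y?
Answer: 36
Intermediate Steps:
Pow(Add(Function('m')(5, 9), Add(-3, Mul(6, Mul(4, Pow(-3, -1))))), 2) = Pow(Add(5, Add(-3, Mul(6, Mul(4, Pow(-3, -1))))), 2) = Pow(Add(5, Add(-3, Mul(6, Mul(4, Rational(-1, 3))))), 2) = Pow(Add(5, Add(-3, Mul(6, Rational(-4, 3)))), 2) = Pow(Add(5, Add(-3, -8)), 2) = Pow(Add(5, -11), 2) = Pow(-6, 2) = 36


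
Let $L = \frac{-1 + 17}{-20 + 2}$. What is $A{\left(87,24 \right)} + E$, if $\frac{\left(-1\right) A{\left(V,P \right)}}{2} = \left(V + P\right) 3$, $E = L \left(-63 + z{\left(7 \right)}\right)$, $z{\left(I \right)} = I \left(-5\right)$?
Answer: $- \frac{5210}{9} \approx -578.89$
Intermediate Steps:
$z{\left(I \right)} = - 5 I$
$L = - \frac{8}{9}$ ($L = \frac{16}{-18} = 16 \left(- \frac{1}{18}\right) = - \frac{8}{9} \approx -0.88889$)
$E = \frac{784}{9}$ ($E = - \frac{8 \left(-63 - 35\right)}{9} = \left(- \frac{8}{9}\right) \left(-98\right) = \frac{784}{9} \approx 87.111$)
$A{\left(V,P \right)} = - 6 P - 6 V$ ($A{\left(V,P \right)} = - 2 \left(V + P\right) 3 = - 2 \left(P + V\right) 3 = - 2 \left(3 P + 3 V\right) = - 6 P - 6 V$)
$A{\left(87,24 \right)} + E = \left(\left(-6\right) 24 - 522\right) + \frac{784}{9} = \left(-144 - 522\right) + \frac{784}{9} = -666 + \frac{784}{9} = - \frac{5210}{9}$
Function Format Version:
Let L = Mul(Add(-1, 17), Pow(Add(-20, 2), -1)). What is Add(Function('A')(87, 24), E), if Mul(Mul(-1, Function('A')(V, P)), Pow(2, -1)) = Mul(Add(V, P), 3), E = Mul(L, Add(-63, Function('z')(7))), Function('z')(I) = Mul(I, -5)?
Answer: Rational(-5210, 9) ≈ -578.89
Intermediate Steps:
Function('z')(I) = Mul(-5, I)
L = Rational(-8, 9) (L = Mul(16, Pow(-18, -1)) = Mul(16, Rational(-1, 18)) = Rational(-8, 9) ≈ -0.88889)
E = Rational(784, 9) (E = Mul(Rational(-8, 9), Add(-63, Mul(-5, 7))) = Mul(Rational(-8, 9), Add(-63, -35)) = Mul(Rational(-8, 9), -98) = Rational(784, 9) ≈ 87.111)
Function('A')(V, P) = Add(Mul(-6, P), Mul(-6, V)) (Function('A')(V, P) = Mul(-2, Mul(Add(V, P), 3)) = Mul(-2, Mul(Add(P, V), 3)) = Mul(-2, Add(Mul(3, P), Mul(3, V))) = Add(Mul(-6, P), Mul(-6, V)))
Add(Function('A')(87, 24), E) = Add(Add(Mul(-6, 24), Mul(-6, 87)), Rational(784, 9)) = Add(Add(-144, -522), Rational(784, 9)) = Add(-666, Rational(784, 9)) = Rational(-5210, 9)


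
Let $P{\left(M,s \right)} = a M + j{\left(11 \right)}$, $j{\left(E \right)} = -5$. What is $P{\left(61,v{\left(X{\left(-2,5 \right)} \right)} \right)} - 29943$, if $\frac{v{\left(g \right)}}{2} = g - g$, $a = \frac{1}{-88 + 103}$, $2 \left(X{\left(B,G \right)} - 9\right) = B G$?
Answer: $- \frac{449159}{15} \approx -29944.0$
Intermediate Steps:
$X{\left(B,G \right)} = 9 + \frac{B G}{2}$
$a = \frac{1}{15} \approx 0.066667$
$v{\left(g \right)} = 0$ ($v{\left(g \right)} = 2 \left(g - g\right) = 2 \cdot 0 = 0$)
$P{\left(M,s \right)} = -5 + \frac{M}{15}$ ($P{\left(M,s \right)} = \frac{M}{15} - 5 = -5 + \frac{M}{15}$)
$P{\left(61,v{\left(X{\left(-2,5 \right)} \right)} \right)} - 29943 = \left(-5 + \frac{1}{15} \cdot 61\right) - 29943 = \left(-5 + \frac{61}{15}\right) - 29943 = - \frac{14}{15} - 29943 = - \frac{449159}{15}$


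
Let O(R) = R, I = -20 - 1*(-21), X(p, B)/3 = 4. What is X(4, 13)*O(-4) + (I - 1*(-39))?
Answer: -8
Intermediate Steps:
X(p, B) = 12 (X(p, B) = 3*4 = 12)
I = 1 (I = -20 + 21 = 1)
X(4, 13)*O(-4) + (I - 1*(-39)) = 12*(-4) + (1 - 1*(-39)) = -48 + (1 + 39) = -48 + 40 = -8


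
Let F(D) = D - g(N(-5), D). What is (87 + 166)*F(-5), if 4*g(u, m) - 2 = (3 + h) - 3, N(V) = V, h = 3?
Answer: -6325/4 ≈ -1581.3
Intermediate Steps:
g(u, m) = 5/4 (g(u, m) = ½ + ((3 + 3) - 3)/4 = ½ + (6 - 3)/4 = ½ + (¼)*3 = ½ + ¾ = 5/4)
F(D) = -5/4 + D (F(D) = D - 1*5/4 = D - 5/4 = -5/4 + D)
(87 + 166)*F(-5) = (87 + 166)*(-5/4 - 5) = 253*(-25/4) = -6325/4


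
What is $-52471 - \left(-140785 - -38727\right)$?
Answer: $49587$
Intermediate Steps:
$-52471 - \left(-140785 - -38727\right) = -52471 - \left(-140785 + 38727\right) = -52471 - -102058 = -52471 + 102058 = 49587$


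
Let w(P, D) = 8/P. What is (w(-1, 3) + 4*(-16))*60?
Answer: -4320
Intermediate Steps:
(w(-1, 3) + 4*(-16))*60 = (8/(-1) + 4*(-16))*60 = (8*(-1) - 64)*60 = (-8 - 64)*60 = -72*60 = -4320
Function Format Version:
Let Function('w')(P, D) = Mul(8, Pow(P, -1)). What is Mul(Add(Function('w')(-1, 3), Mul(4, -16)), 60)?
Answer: -4320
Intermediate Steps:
Mul(Add(Function('w')(-1, 3), Mul(4, -16)), 60) = Mul(Add(Mul(8, Pow(-1, -1)), Mul(4, -16)), 60) = Mul(Add(Mul(8, -1), -64), 60) = Mul(Add(-8, -64), 60) = Mul(-72, 60) = -4320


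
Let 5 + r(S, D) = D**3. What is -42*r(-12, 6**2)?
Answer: -1959342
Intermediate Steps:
r(S, D) = -5 + D**3
-42*r(-12, 6**2) = -42*(-5 + (6**2)**3) = -42*(-5 + 36**3) = -42*(-5 + 46656) = -42*46651 = -1959342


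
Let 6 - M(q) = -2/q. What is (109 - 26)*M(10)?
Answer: 2573/5 ≈ 514.60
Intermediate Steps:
M(q) = 6 + 2/q (M(q) = 6 - (-2)/q = 6 + 2/q)
(109 - 26)*M(10) = (109 - 26)*(6 + 2/10) = 83*(6 + 2*(⅒)) = 83*(6 + ⅕) = 83*(31/5) = 2573/5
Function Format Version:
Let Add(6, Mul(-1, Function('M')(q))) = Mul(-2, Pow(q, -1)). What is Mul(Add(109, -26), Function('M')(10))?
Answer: Rational(2573, 5) ≈ 514.60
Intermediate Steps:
Function('M')(q) = Add(6, Mul(2, Pow(q, -1))) (Function('M')(q) = Add(6, Mul(-1, Mul(-2, Pow(q, -1)))) = Add(6, Mul(2, Pow(q, -1))))
Mul(Add(109, -26), Function('M')(10)) = Mul(Add(109, -26), Add(6, Mul(2, Pow(10, -1)))) = Mul(83, Add(6, Mul(2, Rational(1, 10)))) = Mul(83, Add(6, Rational(1, 5))) = Mul(83, Rational(31, 5)) = Rational(2573, 5)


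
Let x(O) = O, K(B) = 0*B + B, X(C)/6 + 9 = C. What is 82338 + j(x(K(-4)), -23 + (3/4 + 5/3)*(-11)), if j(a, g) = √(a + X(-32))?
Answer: 82338 + 5*I*√10 ≈ 82338.0 + 15.811*I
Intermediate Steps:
X(C) = -54 + 6*C
K(B) = B (K(B) = 0 + B = B)
j(a, g) = √(-246 + a) (j(a, g) = √(a + (-54 + 6*(-32))) = √(a + (-54 - 192)) = √(a - 246) = √(-246 + a))
82338 + j(x(K(-4)), -23 + (3/4 + 5/3)*(-11)) = 82338 + √(-246 - 4) = 82338 + √(-250) = 82338 + 5*I*√10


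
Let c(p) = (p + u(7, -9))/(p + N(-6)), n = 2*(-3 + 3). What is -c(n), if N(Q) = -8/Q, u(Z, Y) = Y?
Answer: 27/4 ≈ 6.7500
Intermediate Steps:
n = 0 (n = 2*0 = 0)
c(p) = (-9 + p)/(4/3 + p) (c(p) = (p - 9)/(p - 8/(-6)) = (-9 + p)/(p - 8*(-1/6)) = (-9 + p)/(p + 4/3) = (-9 + p)/(4/3 + p))
-c(n) = -3*(-9 + 0)/(4 + 3*0) = -3*(-9)/(4 + 0) = -3*(-9)/4 = -1*(-27/4) = 27/4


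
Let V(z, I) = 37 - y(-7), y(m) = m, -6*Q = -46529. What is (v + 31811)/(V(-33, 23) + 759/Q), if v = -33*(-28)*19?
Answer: 99869441/89210 ≈ 1119.5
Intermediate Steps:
Q = 46529/6 (Q = -1/6*(-46529) = 46529/6 ≈ 7754.8)
V(z, I) = 44 (V(z, I) = 37 - 1*(-7) = 37 + 7 = 44)
v = 17556 (v = 924*19 = 17556)
(v + 31811)/(V(-33, 23) + 759/Q) = (17556 + 31811)/(44 + 759/(46529/6)) = 49367/(44 + 759*(6/46529)) = 49367/(44 + 198/2023) = 49367/(89210/2023) = 49367*(2023/89210) = 99869441/89210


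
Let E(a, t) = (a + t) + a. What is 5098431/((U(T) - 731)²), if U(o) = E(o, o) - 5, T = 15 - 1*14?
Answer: 5098431/537289 ≈ 9.4892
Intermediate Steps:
T = 1 (T = 15 - 14 = 1)
E(a, t) = t + 2*a
U(o) = -5 + 3*o (U(o) = (o + 2*o) - 5 = 3*o - 5 = -5 + 3*o)
5098431/((U(T) - 731)²) = 5098431/(((-5 + 3*1) - 731)²) = 5098431/(((-5 + 3) - 731)²) = 5098431/((-2 - 731)²) = 5098431/((-733)²) = 5098431/537289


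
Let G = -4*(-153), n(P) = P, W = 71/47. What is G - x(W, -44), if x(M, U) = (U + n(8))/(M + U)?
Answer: 1220472/1997 ≈ 611.15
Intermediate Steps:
W = 71/47 (W = 71*(1/47) = 71/47 ≈ 1.5106)
x(M, U) = (8 + U)/(M + U) (x(M, U) = (U + 8)/(M + U) = (8 + U)/(M + U))
G = 612
G - x(W, -44) = 612 - (8 - 44)/(71/47 - 44) = 612 - (-36)/(-1997/47) = 612 - (-47)*(-36)/1997 = 612 - 1*1692/1997 = 612 - 1692/1997 = 1220472/1997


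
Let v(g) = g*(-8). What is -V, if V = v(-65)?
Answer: -520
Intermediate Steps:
v(g) = -8*g
V = 520 (V = -8*(-65) = 520)
-V = -1*520 = -520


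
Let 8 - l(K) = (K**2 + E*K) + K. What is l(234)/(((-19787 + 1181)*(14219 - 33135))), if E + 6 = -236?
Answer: 823/175975548 ≈ 4.6768e-6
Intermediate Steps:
E = -242 (E = -6 - 236 = -242)
l(K) = 8 - K**2 + 241*K (l(K) = 8 - ((K**2 - 242*K) + K) = 8 - (K**2 - 241*K) = 8 + (-K**2 + 241*K) = 8 - K**2 + 241*K)
l(234)/(((-19787 + 1181)*(14219 - 33135))) = (8 - 1*234**2 + 241*234)/(((-19787 + 1181)*(14219 - 33135))) = (8 - 1*54756 + 56394)/((-18606*(-18916))) = (8 - 54756 + 56394)/351951096 = 1646*(1/351951096) = 823/175975548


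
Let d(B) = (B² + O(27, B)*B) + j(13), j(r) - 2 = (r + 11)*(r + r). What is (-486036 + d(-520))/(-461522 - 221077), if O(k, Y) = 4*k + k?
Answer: 95070/227533 ≈ 0.41783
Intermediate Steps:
j(r) = 2 + 2*r*(11 + r) (j(r) = 2 + (r + 11)*(r + r) = 2 + (11 + r)*(2*r) = 2 + 2*r*(11 + r))
O(k, Y) = 5*k
d(B) = 626 + B² + 135*B (d(B) = (B² + (5*27)*B) + (2 + 2*13² + 22*13) = (B² + 135*B) + (2 + 2*169 + 286) = (B² + 135*B) + (2 + 338 + 286) = (B² + 135*B) + 626 = 626 + B² + 135*B)
(-486036 + d(-520))/(-461522 - 221077) = (-486036 + (626 + (-520)² + 135*(-520)))/(-461522 - 221077) = (-486036 + (626 + 270400 - 70200))/(-682599) = (-486036 + 200826)*(-1/682599) = -285210*(-1/682599) = 95070/227533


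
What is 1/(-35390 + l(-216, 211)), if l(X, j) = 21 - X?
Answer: -1/35153 ≈ -2.8447e-5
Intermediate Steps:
1/(-35390 + l(-216, 211)) = 1/(-35390 + (21 - 1*(-216))) = 1/(-35390 + (21 + 216)) = 1/(-35390 + 237) = 1/(-35153) = -1/35153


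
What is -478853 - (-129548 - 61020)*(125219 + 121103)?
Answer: 46940612043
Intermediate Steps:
-478853 - (-129548 - 61020)*(125219 + 121103) = -478853 - (-190568)*246322 = -478853 - 1*(-46941090896) = -478853 + 46941090896 = 46940612043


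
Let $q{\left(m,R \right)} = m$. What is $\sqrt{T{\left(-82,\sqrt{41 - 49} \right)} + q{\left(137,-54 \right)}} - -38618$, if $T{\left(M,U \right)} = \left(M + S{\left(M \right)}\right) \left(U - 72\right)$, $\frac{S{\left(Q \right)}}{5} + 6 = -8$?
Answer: $38618 + \sqrt{11081 - 304 i \sqrt{2}} \approx 38723.0 - 2.0417 i$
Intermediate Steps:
$S{\left(Q \right)} = -70$ ($S{\left(Q \right)} = -30 + 5 \left(-8\right) = -30 - 40 = -70$)
$T{\left(M,U \right)} = \left(-72 + U\right) \left(-70 + M\right)$ ($T{\left(M,U \right)} = \left(M - 70\right) \left(U - 72\right) = \left(-70 + M\right) \left(-72 + U\right) = \left(-72 + U\right) \left(-70 + M\right)$)
$\sqrt{T{\left(-82,\sqrt{41 - 49} \right)} + q{\left(137,-54 \right)}} - -38618 = \sqrt{\left(5040 - -5904 - 70 \sqrt{41 - 49} - 82 \sqrt{41 - 49}\right) + 137} - -38618 = \sqrt{\left(5040 + 5904 - 70 \sqrt{-8} - 82 \sqrt{-8}\right) + 137} + 38618 = \sqrt{\left(5040 + 5904 - 70 \cdot 2 i \sqrt{2} - 82 \cdot 2 i \sqrt{2}\right) + 137} + 38618 = \sqrt{\left(5040 + 5904 - 140 i \sqrt{2} - 164 i \sqrt{2}\right) + 137} + 38618 = \sqrt{\left(10944 - 304 i \sqrt{2}\right) + 137} + 38618 = \sqrt{11081 - 304 i \sqrt{2}} + 38618 = 38618 + \sqrt{11081 - 304 i \sqrt{2}}$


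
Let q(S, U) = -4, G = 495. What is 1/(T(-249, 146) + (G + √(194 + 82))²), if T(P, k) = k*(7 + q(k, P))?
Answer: 81913/20039049507 - 220*√69/6679683169 ≈ 3.8141e-6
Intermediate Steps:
T(P, k) = 3*k (T(P, k) = k*(7 - 4) = k*3 = 3*k)
1/(T(-249, 146) + (G + √(194 + 82))²) = 1/(3*146 + (495 + √(194 + 82))²) = 1/(438 + (495 + √276)²) = 1/(438 + (495 + 2*√69)²)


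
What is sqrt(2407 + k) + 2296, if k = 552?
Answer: 2296 + sqrt(2959) ≈ 2350.4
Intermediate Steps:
sqrt(2407 + k) + 2296 = sqrt(2407 + 552) + 2296 = sqrt(2959) + 2296 = 2296 + sqrt(2959)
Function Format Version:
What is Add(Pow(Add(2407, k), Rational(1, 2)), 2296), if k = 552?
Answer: Add(2296, Pow(2959, Rational(1, 2))) ≈ 2350.4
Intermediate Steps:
Add(Pow(Add(2407, k), Rational(1, 2)), 2296) = Add(Pow(Add(2407, 552), Rational(1, 2)), 2296) = Add(Pow(2959, Rational(1, 2)), 2296) = Add(2296, Pow(2959, Rational(1, 2)))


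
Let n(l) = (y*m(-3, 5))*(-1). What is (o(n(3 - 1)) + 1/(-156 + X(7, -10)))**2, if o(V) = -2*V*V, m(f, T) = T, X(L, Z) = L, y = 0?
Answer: 1/22201 ≈ 4.5043e-5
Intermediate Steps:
n(l) = 0 (n(l) = (0*5)*(-1) = 0*(-1) = 0)
o(V) = -2*V**2
(o(n(3 - 1)) + 1/(-156 + X(7, -10)))**2 = (-2*0**2 + 1/(-156 + 7))**2 = (-2*0 + 1/(-149))**2 = (0 - 1/149)**2 = (-1/149)**2 = 1/22201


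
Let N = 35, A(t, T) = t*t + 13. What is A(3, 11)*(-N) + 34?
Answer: -736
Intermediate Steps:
A(t, T) = 13 + t**2 (A(t, T) = t**2 + 13 = 13 + t**2)
A(3, 11)*(-N) + 34 = (13 + 3**2)*(-1*35) + 34 = (13 + 9)*(-35) + 34 = 22*(-35) + 34 = -770 + 34 = -736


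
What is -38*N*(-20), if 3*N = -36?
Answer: -9120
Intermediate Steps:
N = -12 (N = (⅓)*(-36) = -12)
-38*N*(-20) = -38*(-12)*(-20) = 456*(-20) = -9120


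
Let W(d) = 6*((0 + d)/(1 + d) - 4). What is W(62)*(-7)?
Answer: 380/3 ≈ 126.67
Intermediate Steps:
W(d) = -24 + 6*d/(1 + d) (W(d) = 6*(d/(1 + d) - 4) = 6*(-4 + d/(1 + d)) = -24 + 6*d/(1 + d))
W(62)*(-7) = (6*(-4 - 3*62)/(1 + 62))*(-7) = (6*(-4 - 186)/63)*(-7) = (6*(1/63)*(-190))*(-7) = -380/21*(-7) = 380/3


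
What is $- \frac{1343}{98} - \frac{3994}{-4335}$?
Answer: $- \frac{5430493}{424830} \approx -12.783$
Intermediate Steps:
$- \frac{1343}{98} - \frac{3994}{-4335} = \left(-1343\right) \frac{1}{98} - - \frac{3994}{4335} = - \frac{1343}{98} + \frac{3994}{4335} = - \frac{5430493}{424830}$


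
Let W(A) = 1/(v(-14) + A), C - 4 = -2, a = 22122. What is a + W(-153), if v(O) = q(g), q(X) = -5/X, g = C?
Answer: 6879940/311 ≈ 22122.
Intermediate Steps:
C = 2 (C = 4 - 2 = 2)
g = 2
v(O) = -5/2
W(A) = 1/(-5/2 + A)
a + W(-153) = 22122 + 2/(-5 + 2*(-153)) = 22122 + 2/(-5 - 306) = 22122 + 2/(-311) = 22122 + 2*(-1/311) = 22122 - 2/311 = 6879940/311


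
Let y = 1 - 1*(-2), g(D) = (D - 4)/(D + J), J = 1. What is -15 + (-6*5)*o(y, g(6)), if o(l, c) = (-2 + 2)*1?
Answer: -15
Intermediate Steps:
g(D) = (-4 + D)/(1 + D) (g(D) = (D - 4)/(D + 1) = (-4 + D)/(1 + D))
y = 3 (y = 1 + 2 = 3)
o(l, c) = 0 (o(l, c) = 0*1 = 0)
-15 + (-6*5)*o(y, g(6)) = -15 - 6*5*0 = -15 - 30*0 = -15 + 0 = -15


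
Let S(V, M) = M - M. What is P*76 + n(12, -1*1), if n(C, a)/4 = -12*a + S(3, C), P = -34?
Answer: -2536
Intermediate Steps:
S(V, M) = 0
n(C, a) = -48*a (n(C, a) = 4*(-12*a + 0) = 4*(-12*a) = -48*a)
P*76 + n(12, -1*1) = -34*76 - (-48) = -2584 - 48*(-1) = -2584 + 48 = -2536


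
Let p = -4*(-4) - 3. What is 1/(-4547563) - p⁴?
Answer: -129882946844/4547563 ≈ -28561.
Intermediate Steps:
p = 13 (p = 16 - 3 = 13)
1/(-4547563) - p⁴ = 1/(-4547563) - 1*13⁴ = -1/4547563 - 1*28561 = -1/4547563 - 28561 = -129882946844/4547563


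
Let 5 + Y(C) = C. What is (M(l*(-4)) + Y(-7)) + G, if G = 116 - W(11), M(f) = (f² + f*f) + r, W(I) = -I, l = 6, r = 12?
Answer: 1279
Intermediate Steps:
Y(C) = -5 + C
M(f) = 12 + 2*f² (M(f) = (f² + f*f) + 12 = (f² + f²) + 12 = 2*f² + 12 = 12 + 2*f²)
G = 127 (G = 116 - (-1)*11 = 116 - 1*(-11) = 116 + 11 = 127)
(M(l*(-4)) + Y(-7)) + G = ((12 + 2*(6*(-4))²) + (-5 - 7)) + 127 = ((12 + 2*(-24)²) - 12) + 127 = ((12 + 2*576) - 12) + 127 = ((12 + 1152) - 12) + 127 = (1164 - 12) + 127 = 1152 + 127 = 1279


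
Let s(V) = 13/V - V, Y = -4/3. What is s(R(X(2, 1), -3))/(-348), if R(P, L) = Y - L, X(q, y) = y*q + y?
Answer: -23/1305 ≈ -0.017625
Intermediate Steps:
Y = -4/3 (Y = -4*1/3 = -4/3 ≈ -1.3333)
X(q, y) = y + q*y (X(q, y) = q*y + y = y + q*y)
R(P, L) = -4/3 - L
s(V) = -V + 13/V
s(R(X(2, 1), -3))/(-348) = (-(-4/3 - 1*(-3)) + 13/(-4/3 - 1*(-3)))/(-348) = (-(-4/3 + 3) + 13/(-4/3 + 3))*(-1/348) = (-1*5/3 + 13/(5/3))*(-1/348) = (-5/3 + 13*(3/5))*(-1/348) = (-5/3 + 39/5)*(-1/348) = (92/15)*(-1/348) = -23/1305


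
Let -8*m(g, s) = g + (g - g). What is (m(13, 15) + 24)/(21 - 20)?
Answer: 179/8 ≈ 22.375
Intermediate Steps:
m(g, s) = -g/8 (m(g, s) = -(g + (g - g))/8 = -(g + 0)/8 = -g/8)
(m(13, 15) + 24)/(21 - 20) = (-⅛*13 + 24)/(21 - 20) = (-13/8 + 24)/1 = (179/8)*1 = 179/8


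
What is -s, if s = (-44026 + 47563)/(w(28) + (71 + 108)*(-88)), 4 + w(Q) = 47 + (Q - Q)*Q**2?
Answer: 3537/15709 ≈ 0.22516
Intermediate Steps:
w(Q) = 43 (w(Q) = -4 + (47 + (Q - Q)*Q**2) = -4 + (47 + 0*Q**2) = -4 + (47 + 0) = -4 + 47 = 43)
s = -3537/15709 (s = (-44026 + 47563)/(43 + (71 + 108)*(-88)) = 3537/(43 + 179*(-88)) = 3537/(43 - 15752) = 3537/(-15709) = 3537*(-1/15709) = -3537/15709 ≈ -0.22516)
-s = -1*(-3537/15709) = 3537/15709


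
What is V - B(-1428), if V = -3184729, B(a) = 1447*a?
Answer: -1118413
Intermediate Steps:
V - B(-1428) = -3184729 - 1447*(-1428) = -3184729 - 1*(-2066316) = -3184729 + 2066316 = -1118413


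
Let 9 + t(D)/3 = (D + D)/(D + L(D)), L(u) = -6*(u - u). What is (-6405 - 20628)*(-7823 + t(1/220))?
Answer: 212046852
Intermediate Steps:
L(u) = 0 (L(u) = -6*0 = 0)
t(D) = -21 (t(D) = -27 + 3*((D + D)/(D + 0)) = -27 + 3*((2*D)/D) = -27 + 3*2 = -27 + 6 = -21)
(-6405 - 20628)*(-7823 + t(1/220)) = (-6405 - 20628)*(-7823 - 21) = -27033*(-7844) = 212046852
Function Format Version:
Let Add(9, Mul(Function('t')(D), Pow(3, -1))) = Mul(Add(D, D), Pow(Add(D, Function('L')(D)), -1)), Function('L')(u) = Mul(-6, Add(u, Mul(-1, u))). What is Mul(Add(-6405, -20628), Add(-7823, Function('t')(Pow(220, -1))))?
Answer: 212046852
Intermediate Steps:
Function('L')(u) = 0 (Function('L')(u) = Mul(-6, 0) = 0)
Function('t')(D) = -21 (Function('t')(D) = Add(-27, Mul(3, Mul(Add(D, D), Pow(Add(D, 0), -1)))) = Add(-27, Mul(3, Mul(Mul(2, D), Pow(D, -1)))) = Add(-27, Mul(3, 2)) = Add(-27, 6) = -21)
Mul(Add(-6405, -20628), Add(-7823, Function('t')(Pow(220, -1)))) = Mul(Add(-6405, -20628), Add(-7823, -21)) = Mul(-27033, -7844) = 212046852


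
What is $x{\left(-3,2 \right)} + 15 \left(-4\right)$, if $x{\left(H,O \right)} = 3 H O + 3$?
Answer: $-75$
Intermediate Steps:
$x{\left(H,O \right)} = 3 + 3 H O$ ($x{\left(H,O \right)} = 3 H O + 3 = 3 + 3 H O$)
$x{\left(-3,2 \right)} + 15 \left(-4\right) = \left(3 + 3 \left(-3\right) 2\right) + 15 \left(-4\right) = \left(3 - 18\right) - 60 = -15 - 60 = -75$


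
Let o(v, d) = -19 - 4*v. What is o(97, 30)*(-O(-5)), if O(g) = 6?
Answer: 2442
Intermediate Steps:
o(v, d) = -19 - 4*v
o(97, 30)*(-O(-5)) = (-19 - 4*97)*(-1*6) = (-19 - 388)*(-6) = -407*(-6) = 2442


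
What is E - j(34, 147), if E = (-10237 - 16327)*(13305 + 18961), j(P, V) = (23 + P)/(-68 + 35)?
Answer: -9428254245/11 ≈ -8.5711e+8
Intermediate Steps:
j(P, V) = -23/33 - P/33 (j(P, V) = (23 + P)/(-33) = (23 + P)*(-1/33) = -23/33 - P/33)
E = -857114024 (E = -26564*32266 = -857114024)
E - j(34, 147) = -857114024 - (-23/33 - 1/33*34) = -857114024 - (-23/33 - 34/33) = -857114024 - 1*(-19/11) = -857114024 + 19/11 = -9428254245/11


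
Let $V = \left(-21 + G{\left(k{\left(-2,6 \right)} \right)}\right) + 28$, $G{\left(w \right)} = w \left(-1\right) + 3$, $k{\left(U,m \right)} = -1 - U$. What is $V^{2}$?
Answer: $81$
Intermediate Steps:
$G{\left(w \right)} = 3 - w$ ($G{\left(w \right)} = - w + 3 = 3 - w$)
$V = 9$ ($V = \left(-21 + \left(3 - \left(-1 - -2\right)\right)\right) + 28 = \left(-21 + \left(3 - \left(-1 + 2\right)\right)\right) + 28 = \left(-21 + \left(3 - 1\right)\right) + 28 = \left(-21 + 2\right) + 28 = -19 + 28 = 9$)
$V^{2} = 9^{2} = 81$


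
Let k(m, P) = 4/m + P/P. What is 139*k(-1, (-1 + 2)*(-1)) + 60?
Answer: -357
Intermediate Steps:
k(m, P) = 1 + 4/m (k(m, P) = 4/m + 1 = 1 + 4/m)
139*k(-1, (-1 + 2)*(-1)) + 60 = 139*((4 - 1)/(-1)) + 60 = 139*(-1*3) + 60 = 139*(-3) + 60 = -417 + 60 = -357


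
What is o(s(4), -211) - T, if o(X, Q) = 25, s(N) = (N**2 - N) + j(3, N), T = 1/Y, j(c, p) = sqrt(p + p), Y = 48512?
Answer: 1212799/48512 ≈ 25.000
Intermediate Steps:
j(c, p) = sqrt(2)*sqrt(p) (j(c, p) = sqrt(2*p) = sqrt(2)*sqrt(p))
T = 1/48512 ≈ 2.0613e-5
s(N) = N**2 - N + sqrt(2)*sqrt(N) (s(N) = (N**2 - N) + sqrt(2)*sqrt(N) = N**2 - N + sqrt(2)*sqrt(N))
o(s(4), -211) - T = 25 - 1*1/48512 = 25 - 1/48512 = 1212799/48512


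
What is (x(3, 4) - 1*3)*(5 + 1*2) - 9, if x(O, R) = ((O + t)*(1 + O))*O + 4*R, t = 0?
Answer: 334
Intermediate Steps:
x(O, R) = 4*R + O**2*(1 + O) (x(O, R) = ((O + 0)*(1 + O))*O + 4*R = (O*(1 + O))*O + 4*R = O**2*(1 + O) + 4*R = 4*R + O**2*(1 + O))
(x(3, 4) - 1*3)*(5 + 1*2) - 9 = ((3**2 + 3**3 + 4*4) - 1*3)*(5 + 1*2) - 9 = ((9 + 27 + 16) - 3)*(5 + 2) - 9 = (52 - 3)*7 - 9 = 49*7 - 9 = 343 - 9 = 334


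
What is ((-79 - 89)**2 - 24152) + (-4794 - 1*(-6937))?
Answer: 6215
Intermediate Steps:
((-79 - 89)**2 - 24152) + (-4794 - 1*(-6937)) = ((-168)**2 - 24152) + (-4794 + 6937) = (28224 - 24152) + 2143 = 4072 + 2143 = 6215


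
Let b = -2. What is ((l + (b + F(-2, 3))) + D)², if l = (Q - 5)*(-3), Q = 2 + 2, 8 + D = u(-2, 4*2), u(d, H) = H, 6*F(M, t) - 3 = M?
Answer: 49/36 ≈ 1.3611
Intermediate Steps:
F(M, t) = ½ + M/6
D = 0 (D = -8 + 4*2 = -8 + 8 = 0)
Q = 4
l = 3 (l = (4 - 5)*(-3) = -1*(-3) = 3)
((l + (b + F(-2, 3))) + D)² = ((3 + (-2 + (½ + (⅙)*(-2)))) + 0)² = ((3 + (-2 + (½ - ⅓))) + 0)² = ((3 + (-2 + ⅙)) + 0)² = ((3 - 11/6) + 0)² = (7/6 + 0)² = (7/6)² = 49/36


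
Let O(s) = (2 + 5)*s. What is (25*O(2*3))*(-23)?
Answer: -24150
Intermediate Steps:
O(s) = 7*s
(25*O(2*3))*(-23) = (25*(7*(2*3)))*(-23) = (25*(7*6))*(-23) = (25*42)*(-23) = 1050*(-23) = -24150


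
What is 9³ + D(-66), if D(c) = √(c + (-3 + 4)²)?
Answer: 729 + I*√65 ≈ 729.0 + 8.0623*I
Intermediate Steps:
D(c) = √(1 + c) (D(c) = √(c + 1²) = √(c + 1) = √(1 + c))
9³ + D(-66) = 9³ + √(1 - 66) = 729 + √(-65) = 729 + I*√65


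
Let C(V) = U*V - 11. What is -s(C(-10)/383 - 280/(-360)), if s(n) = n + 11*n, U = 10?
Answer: -6728/1149 ≈ -5.8555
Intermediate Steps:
C(V) = -11 + 10*V (C(V) = 10*V - 11 = -11 + 10*V)
s(n) = 12*n
-s(C(-10)/383 - 280/(-360)) = -12*((-11 + 10*(-10))/383 - 280/(-360)) = -12*((-11 - 100)*(1/383) - 280*(-1/360)) = -12*(-111*1/383 + 7/9) = -12*(-111/383 + 7/9) = -12*1682/3447 = -1*6728/1149 = -6728/1149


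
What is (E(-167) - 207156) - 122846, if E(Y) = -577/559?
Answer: -184471695/559 ≈ -3.3000e+5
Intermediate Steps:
E(Y) = -577/559 (E(Y) = -577*1/559 = -577/559)
(E(-167) - 207156) - 122846 = (-577/559 - 207156) - 122846 = -115800781/559 - 122846 = -184471695/559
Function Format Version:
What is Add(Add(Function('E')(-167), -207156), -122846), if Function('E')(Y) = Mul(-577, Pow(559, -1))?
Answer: Rational(-184471695, 559) ≈ -3.3000e+5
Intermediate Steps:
Function('E')(Y) = Rational(-577, 559) (Function('E')(Y) = Mul(-577, Rational(1, 559)) = Rational(-577, 559))
Add(Add(Function('E')(-167), -207156), -122846) = Add(Add(Rational(-577, 559), -207156), -122846) = Add(Rational(-115800781, 559), -122846) = Rational(-184471695, 559)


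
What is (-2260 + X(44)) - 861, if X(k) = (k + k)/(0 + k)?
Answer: -3119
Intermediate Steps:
X(k) = 2 (X(k) = (2*k)/k = 2)
(-2260 + X(44)) - 861 = (-2260 + 2) - 861 = -2258 - 861 = -3119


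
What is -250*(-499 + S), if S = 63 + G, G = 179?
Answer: 64250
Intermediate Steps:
S = 242 (S = 63 + 179 = 242)
-250*(-499 + S) = -250*(-499 + 242) = -250*(-257) = 64250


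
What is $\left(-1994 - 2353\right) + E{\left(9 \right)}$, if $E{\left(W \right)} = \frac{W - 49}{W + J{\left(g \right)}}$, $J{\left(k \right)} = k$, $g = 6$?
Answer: $- \frac{13049}{3} \approx -4349.7$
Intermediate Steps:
$E{\left(W \right)} = \frac{-49 + W}{6 + W}$ ($E{\left(W \right)} = \frac{W - 49}{W + 6} = \frac{-49 + W}{6 + W}$)
$\left(-1994 - 2353\right) + E{\left(9 \right)} = \left(-1994 - 2353\right) + \frac{-49 + 9}{6 + 9} = -4347 + \frac{1}{15} \left(-40\right) = -4347 - \frac{8}{3} = - \frac{13049}{3}$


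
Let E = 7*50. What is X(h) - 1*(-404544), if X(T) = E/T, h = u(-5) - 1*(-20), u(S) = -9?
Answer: 4450334/11 ≈ 4.0458e+5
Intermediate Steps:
E = 350
h = 11 (h = -9 - 1*(-20) = -9 + 20 = 11)
X(T) = 350/T
X(h) - 1*(-404544) = 350/11 - 1*(-404544) = 350*(1/11) + 404544 = 350/11 + 404544 = 4450334/11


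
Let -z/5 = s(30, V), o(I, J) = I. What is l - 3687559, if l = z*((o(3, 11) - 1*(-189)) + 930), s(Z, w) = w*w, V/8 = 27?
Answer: -265427719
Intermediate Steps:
V = 216 (V = 8*27 = 216)
s(Z, w) = w**2
z = -233280 (z = -5*216**2 = -5*46656 = -233280)
l = -261740160 (l = -233280*((3 - 1*(-189)) + 930) = -233280*((3 + 189) + 930) = -233280*(192 + 930) = -233280*1122 = -261740160)
l - 3687559 = -261740160 - 3687559 = -265427719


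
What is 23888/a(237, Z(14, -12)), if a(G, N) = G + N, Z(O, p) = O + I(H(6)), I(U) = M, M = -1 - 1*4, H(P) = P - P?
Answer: 11944/123 ≈ 97.106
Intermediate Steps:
H(P) = 0
M = -5 (M = -1 - 4 = -5)
I(U) = -5
Z(O, p) = -5 + O (Z(O, p) = O - 5 = -5 + O)
23888/a(237, Z(14, -12)) = 23888/(237 + (-5 + 14)) = 23888/(237 + 9) = 23888/246 = 23888*(1/246) = 11944/123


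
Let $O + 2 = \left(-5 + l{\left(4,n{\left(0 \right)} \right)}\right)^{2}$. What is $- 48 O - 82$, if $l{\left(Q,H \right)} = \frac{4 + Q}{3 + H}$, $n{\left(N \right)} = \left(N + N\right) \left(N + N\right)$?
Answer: $- \frac{742}{3} \approx -247.33$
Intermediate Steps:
$n{\left(N \right)} = 4 N^{2}$ ($n{\left(N \right)} = 2 N 2 N = 4 N^{2}$)
$l{\left(Q,H \right)} = \frac{4 + Q}{3 + H}$
$O = \frac{31}{9}$ ($O = -2 + \left(-5 + \frac{4 + 4}{3 + 4 \cdot 0^{2}}\right)^{2} = -2 + \left(-5 + \frac{1}{3 + 4 \cdot 0} \cdot 8\right)^{2} = -2 + \left(-5 + \frac{1}{3 + 0} \cdot 8\right)^{2} = -2 + \left(-5 + \frac{1}{3} \cdot 8\right)^{2} = -2 + \left(-5 + \frac{8}{3}\right)^{2} = -2 + \left(- \frac{7}{3}\right)^{2} = -2 + \frac{49}{9} = \frac{31}{9} \approx 3.4444$)
$- 48 O - 82 = \left(-48\right) \frac{31}{9} - 82 = - \frac{496}{3} - 82 = - \frac{742}{3}$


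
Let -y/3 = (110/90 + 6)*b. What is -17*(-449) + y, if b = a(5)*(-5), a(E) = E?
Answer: 24524/3 ≈ 8174.7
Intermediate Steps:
b = -25 (b = 5*(-5) = -25)
y = 1625/3 (y = -3*(110/90 + 6)*(-25) = -3*(110*(1/90) + 6)*(-25) = -3*(11/9 + 6)*(-25) = -65*(-25)/3 = -3*(-1625/9) = 1625/3 ≈ 541.67)
-17*(-449) + y = -17*(-449) + 1625/3 = 7633 + 1625/3 = 24524/3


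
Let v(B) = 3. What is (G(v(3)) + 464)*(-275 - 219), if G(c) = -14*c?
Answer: -208468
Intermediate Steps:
(G(v(3)) + 464)*(-275 - 219) = (-14*3 + 464)*(-275 - 219) = (-42 + 464)*(-494) = 422*(-494) = -208468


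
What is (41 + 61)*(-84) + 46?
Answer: -8522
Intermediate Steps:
(41 + 61)*(-84) + 46 = 102*(-84) + 46 = -8568 + 46 = -8522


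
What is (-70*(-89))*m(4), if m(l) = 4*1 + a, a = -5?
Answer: -6230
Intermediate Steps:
m(l) = -1 (m(l) = 4*1 - 5 = 4 - 5 = -1)
(-70*(-89))*m(4) = -70*(-89)*(-1) = 6230*(-1) = -6230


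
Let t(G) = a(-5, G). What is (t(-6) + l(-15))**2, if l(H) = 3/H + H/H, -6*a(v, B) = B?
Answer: 81/25 ≈ 3.2400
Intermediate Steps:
a(v, B) = -B/6
t(G) = -G/6
l(H) = 1 + 3/H (l(H) = 3/H + 1 = 1 + 3/H)
(t(-6) + l(-15))**2 = (-1/6*(-6) + (3 - 15)/(-15))**2 = (1 - 1/15*(-12))**2 = (1 + 4/5)**2 = (9/5)**2 = 81/25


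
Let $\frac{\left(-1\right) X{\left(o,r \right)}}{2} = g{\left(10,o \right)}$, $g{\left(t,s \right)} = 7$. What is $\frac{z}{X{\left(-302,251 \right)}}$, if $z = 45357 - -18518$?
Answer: $- \frac{9125}{2} \approx -4562.5$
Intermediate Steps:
$X{\left(o,r \right)} = -14$ ($X{\left(o,r \right)} = \left(-2\right) 7 = -14$)
$z = 63875$ ($z = 45357 + 18518 = 63875$)
$\frac{z}{X{\left(-302,251 \right)}} = \frac{63875}{-14} = 63875 \left(- \frac{1}{14}\right) = - \frac{9125}{2}$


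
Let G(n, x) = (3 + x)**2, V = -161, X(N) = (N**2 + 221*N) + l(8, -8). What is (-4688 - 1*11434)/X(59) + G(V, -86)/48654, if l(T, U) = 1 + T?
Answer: -670531507/804201966 ≈ -0.83379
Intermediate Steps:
X(N) = 9 + N**2 + 221*N (X(N) = (N**2 + 221*N) + (1 + 8) = (N**2 + 221*N) + 9 = 9 + N**2 + 221*N)
(-4688 - 1*11434)/X(59) + G(V, -86)/48654 = (-4688 - 1*11434)/(9 + 59**2 + 221*59) + (3 - 86)**2/48654 = (-4688 - 11434)/(9 + 3481 + 13039) + (-83)**2*(1/48654) = -16122/16529 + 6889*(1/48654) = -16122*1/16529 + 6889/48654 = -16122/16529 + 6889/48654 = -670531507/804201966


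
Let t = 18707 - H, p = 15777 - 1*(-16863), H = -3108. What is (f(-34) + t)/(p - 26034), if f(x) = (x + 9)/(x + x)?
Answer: 1483445/449208 ≈ 3.3024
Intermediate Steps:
p = 32640 (p = 15777 + 16863 = 32640)
t = 21815 (t = 18707 - 1*(-3108) = 18707 + 3108 = 21815)
f(x) = (9 + x)/(2*x) (f(x) = (9 + x)/((2*x)) = (9 + x)*(1/(2*x)) = (9 + x)/(2*x))
(f(-34) + t)/(p - 26034) = ((1/2)*(9 - 34)/(-34) + 21815)/(32640 - 26034) = ((1/2)*(-1/34)*(-25) + 21815)/6606 = (25/68 + 21815)*(1/6606) = (1483445/68)*(1/6606) = 1483445/449208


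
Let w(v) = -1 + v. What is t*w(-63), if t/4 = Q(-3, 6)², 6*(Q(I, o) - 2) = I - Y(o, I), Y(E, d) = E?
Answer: -64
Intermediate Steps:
Q(I, o) = 2 - o/6 + I/6 (Q(I, o) = 2 + (I - o)/6 = 2 + (-o/6 + I/6) = 2 - o/6 + I/6)
t = 1 (t = 4*(2 - ⅙*6 + (⅙)*(-3))² = 4*(2 - 1 - ½)² = 4*(½)² = 4*(¼) = 1)
t*w(-63) = 1*(-1 - 63) = 1*(-64) = -64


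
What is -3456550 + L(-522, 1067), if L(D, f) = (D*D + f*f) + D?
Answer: -2046099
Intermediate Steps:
L(D, f) = D + D² + f² (L(D, f) = (D² + f²) + D = D + D² + f²)
-3456550 + L(-522, 1067) = -3456550 + (-522 + (-522)² + 1067²) = -3456550 + (-522 + 272484 + 1138489) = -3456550 + 1410451 = -2046099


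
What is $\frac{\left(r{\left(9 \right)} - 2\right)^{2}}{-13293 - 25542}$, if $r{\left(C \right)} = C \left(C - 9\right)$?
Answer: $- \frac{4}{38835} \approx -0.000103$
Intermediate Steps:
$r{\left(C \right)} = C \left(-9 + C\right)$ ($r{\left(C \right)} = C \left(C - 9\right) = C \left(-9 + C\right)$)
$\frac{\left(r{\left(9 \right)} - 2\right)^{2}}{-13293 - 25542} = \frac{\left(9 \left(-9 + 9\right) - 2\right)^{2}}{-13293 - 25542} = \frac{\left(9 \cdot 0 - 2\right)^{2}}{-38835} = \left(0 - 2\right)^{2} \left(- \frac{1}{38835}\right) = \left(-2\right)^{2} \left(- \frac{1}{38835}\right) = 4 \left(- \frac{1}{38835}\right) = - \frac{4}{38835}$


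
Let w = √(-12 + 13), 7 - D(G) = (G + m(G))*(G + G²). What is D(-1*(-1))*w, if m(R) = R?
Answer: 3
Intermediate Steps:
D(G) = 7 - 2*G*(G + G²) (D(G) = 7 - (G + G)*(G + G²) = 7 - 2*G*(G + G²))
w = 1 (w = √1 = 1)
D(-1*(-1))*w = (7 - 2*(-1*(-1))² - 2*(-1*(-1))³)*1 = (7 - 2*1² - 2*1³)*1 = (7 - 2*1 - 2*1)*1 = (7 - 2 - 2)*1 = 3*1 = 3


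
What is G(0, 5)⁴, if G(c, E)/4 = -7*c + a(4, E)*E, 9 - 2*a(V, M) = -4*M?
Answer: 7072810000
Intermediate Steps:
a(V, M) = 9/2 + 2*M (a(V, M) = 9/2 - (-2)*M = 9/2 + 2*M)
G(c, E) = -28*c + 4*E*(9/2 + 2*E) (G(c, E) = 4*(-7*c + (9/2 + 2*E)*E) = 4*(-7*c + E*(9/2 + 2*E)) = -28*c + 4*E*(9/2 + 2*E))
G(0, 5)⁴ = (-28*0 + 2*5*(9 + 4*5))⁴ = (0 + 2*5*(9 + 20))⁴ = (0 + 2*5*29)⁴ = (0 + 290)⁴ = 290⁴ = 7072810000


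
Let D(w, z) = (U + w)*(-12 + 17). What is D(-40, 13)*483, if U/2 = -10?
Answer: -144900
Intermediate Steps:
U = -20 (U = 2*(-10) = -20)
D(w, z) = -100 + 5*w (D(w, z) = (-20 + w)*(-12 + 17) = (-20 + w)*5 = -100 + 5*w)
D(-40, 13)*483 = (-100 + 5*(-40))*483 = (-100 - 200)*483 = -300*483 = -144900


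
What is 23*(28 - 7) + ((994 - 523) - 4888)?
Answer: -3934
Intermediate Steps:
23*(28 - 7) + ((994 - 523) - 4888) = 23*21 + (471 - 4888) = 483 - 4417 = -3934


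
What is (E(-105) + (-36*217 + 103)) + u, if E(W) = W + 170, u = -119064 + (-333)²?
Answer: -15819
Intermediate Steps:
u = -8175 (u = -119064 + 110889 = -8175)
E(W) = 170 + W
(E(-105) + (-36*217 + 103)) + u = ((170 - 105) + (-36*217 + 103)) - 8175 = (65 + (-7812 + 103)) - 8175 = (65 - 7709) - 8175 = -7644 - 8175 = -15819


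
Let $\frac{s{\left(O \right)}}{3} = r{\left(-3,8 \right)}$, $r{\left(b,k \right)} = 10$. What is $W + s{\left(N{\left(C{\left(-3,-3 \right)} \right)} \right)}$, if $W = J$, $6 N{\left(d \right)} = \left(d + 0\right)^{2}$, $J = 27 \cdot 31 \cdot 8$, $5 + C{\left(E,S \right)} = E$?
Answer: $6726$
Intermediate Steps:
$C{\left(E,S \right)} = -5 + E$
$J = 6696$ ($J = 837 \cdot 8 = 6696$)
$N{\left(d \right)} = \frac{d^{2}}{6}$ ($N{\left(d \right)} = \frac{\left(d + 0\right)^{2}}{6} = \frac{d^{2}}{6}$)
$W = 6696$
$s{\left(O \right)} = 30$ ($s{\left(O \right)} = 3 \cdot 10 = 30$)
$W + s{\left(N{\left(C{\left(-3,-3 \right)} \right)} \right)} = 6696 + 30 = 6726$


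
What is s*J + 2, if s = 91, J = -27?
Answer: -2455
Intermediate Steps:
s*J + 2 = 91*(-27) + 2 = -2457 + 2 = -2455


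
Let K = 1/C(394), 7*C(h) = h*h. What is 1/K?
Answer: 155236/7 ≈ 22177.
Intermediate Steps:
C(h) = h**2/7 (C(h) = (h*h)/7 = h**2/7)
K = 7/155236 (K = 1/((1/7)*394**2) = 1/((1/7)*155236) = 1/(155236/7) = 7/155236 ≈ 4.5093e-5)
1/K = 1/(7/155236) = 155236/7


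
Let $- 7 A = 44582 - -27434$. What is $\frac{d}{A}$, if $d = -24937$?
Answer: $\frac{24937}{10288} \approx 2.4239$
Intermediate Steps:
$A = -10288$ ($A = - \frac{44582 - -27434}{7} = - \frac{44582 + 27434}{7} = \left(- \frac{1}{7}\right) 72016 = -10288$)
$\frac{d}{A} = - \frac{24937}{-10288} = \left(-24937\right) \left(- \frac{1}{10288}\right) = \frac{24937}{10288}$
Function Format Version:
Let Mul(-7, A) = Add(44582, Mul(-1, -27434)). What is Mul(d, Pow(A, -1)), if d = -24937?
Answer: Rational(24937, 10288) ≈ 2.4239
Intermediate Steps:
A = -10288 (A = Mul(Rational(-1, 7), Add(44582, Mul(-1, -27434))) = Mul(Rational(-1, 7), Add(44582, 27434)) = Mul(Rational(-1, 7), 72016) = -10288)
Mul(d, Pow(A, -1)) = Mul(-24937, Pow(-10288, -1)) = Mul(-24937, Rational(-1, 10288)) = Rational(24937, 10288)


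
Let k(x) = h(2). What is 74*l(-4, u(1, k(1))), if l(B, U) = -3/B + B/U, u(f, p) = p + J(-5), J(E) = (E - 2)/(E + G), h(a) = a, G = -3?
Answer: -2183/46 ≈ -47.457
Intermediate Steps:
J(E) = (-2 + E)/(-3 + E) (J(E) = (E - 2)/(E - 3) = (-2 + E)/(-3 + E))
k(x) = 2
u(f, p) = 7/8 + p (u(f, p) = p + (-2 - 5)/(-3 - 5) = p - 7/(-8) = p - ⅛*(-7) = p + 7/8 = 7/8 + p)
74*l(-4, u(1, k(1))) = 74*(-3/(-4) - 4/(7/8 + 2)) = 74*(-3*(-¼) - 4/23/8) = 74*(¾ - 4*8/23) = 74*(¾ - 32/23) = 74*(-59/92) = -2183/46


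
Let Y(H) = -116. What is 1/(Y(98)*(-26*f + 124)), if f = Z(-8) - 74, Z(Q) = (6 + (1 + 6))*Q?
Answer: -1/551232 ≈ -1.8141e-6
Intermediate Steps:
Z(Q) = 13*Q (Z(Q) = (6 + 7)*Q = 13*Q)
f = -178 (f = 13*(-8) - 74 = -104 - 74 = -178)
1/(Y(98)*(-26*f + 124)) = 1/((-116)*(-26*(-178) + 124)) = -1/(116*(4628 + 124)) = -1/116/4752 = -1/116*1/4752 = -1/551232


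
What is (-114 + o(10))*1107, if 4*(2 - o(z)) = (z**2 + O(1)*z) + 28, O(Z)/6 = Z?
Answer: -176013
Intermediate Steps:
O(Z) = 6*Z
o(z) = -5 - 3*z/2 - z**2/4 (o(z) = 2 - ((z**2 + (6*1)*z) + 28)/4 = 2 - ((z**2 + 6*z) + 28)/4 = 2 - (28 + z**2 + 6*z)/4 = 2 + (-7 - 3*z/2 - z**2/4) = -5 - 3*z/2 - z**2/4)
(-114 + o(10))*1107 = (-114 + (-5 - 3/2*10 - 1/4*10**2))*1107 = (-114 + (-5 - 15 - 1/4*100))*1107 = (-114 + (-5 - 15 - 25))*1107 = (-114 - 45)*1107 = -159*1107 = -176013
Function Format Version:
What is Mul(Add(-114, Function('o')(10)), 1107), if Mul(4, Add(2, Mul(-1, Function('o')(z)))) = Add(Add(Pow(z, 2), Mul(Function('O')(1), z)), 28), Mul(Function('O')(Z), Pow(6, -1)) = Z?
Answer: -176013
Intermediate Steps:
Function('O')(Z) = Mul(6, Z)
Function('o')(z) = Add(-5, Mul(Rational(-3, 2), z), Mul(Rational(-1, 4), Pow(z, 2))) (Function('o')(z) = Add(2, Mul(Rational(-1, 4), Add(Add(Pow(z, 2), Mul(Mul(6, 1), z)), 28))) = Add(2, Mul(Rational(-1, 4), Add(Add(Pow(z, 2), Mul(6, z)), 28))) = Add(2, Mul(Rational(-1, 4), Add(28, Pow(z, 2), Mul(6, z)))) = Add(2, Add(-7, Mul(Rational(-3, 2), z), Mul(Rational(-1, 4), Pow(z, 2)))) = Add(-5, Mul(Rational(-3, 2), z), Mul(Rational(-1, 4), Pow(z, 2))))
Mul(Add(-114, Function('o')(10)), 1107) = Mul(Add(-114, Add(-5, Mul(Rational(-3, 2), 10), Mul(Rational(-1, 4), Pow(10, 2)))), 1107) = Mul(Add(-114, Add(-5, -15, Mul(Rational(-1, 4), 100))), 1107) = Mul(Add(-114, Add(-5, -15, -25)), 1107) = Mul(Add(-114, -45), 1107) = Mul(-159, 1107) = -176013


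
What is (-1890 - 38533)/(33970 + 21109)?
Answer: -40423/55079 ≈ -0.73391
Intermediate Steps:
(-1890 - 38533)/(33970 + 21109) = -40423/55079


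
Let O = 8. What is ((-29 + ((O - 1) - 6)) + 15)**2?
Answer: 169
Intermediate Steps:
((-29 + ((O - 1) - 6)) + 15)**2 = ((-29 + ((8 - 1) - 6)) + 15)**2 = ((-29 + (7 - 6)) + 15)**2 = ((-29 + 1) + 15)**2 = (-28 + 15)**2 = (-13)**2 = 169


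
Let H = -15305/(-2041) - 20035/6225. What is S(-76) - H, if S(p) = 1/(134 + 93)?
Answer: -2466410381/576817215 ≈ -4.2759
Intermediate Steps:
H = 10876438/2541045 (H = -15305*(-1/2041) - 20035*1/6225 = 15305/2041 - 4007/1245 = 10876438/2541045 ≈ 4.2803)
S(p) = 1/227
S(-76) - H = 1/227 - 1*10876438/2541045 = 1/227 - 10876438/2541045 = -2466410381/576817215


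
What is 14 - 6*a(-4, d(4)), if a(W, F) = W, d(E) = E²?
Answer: 38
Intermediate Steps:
14 - 6*a(-4, d(4)) = 14 - 6*(-4) = 14 + 24 = 38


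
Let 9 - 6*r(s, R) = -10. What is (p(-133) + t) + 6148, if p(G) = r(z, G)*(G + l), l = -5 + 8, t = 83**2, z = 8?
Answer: 37876/3 ≈ 12625.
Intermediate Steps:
t = 6889
r(s, R) = 19/6 (r(s, R) = 3/2 - 1/6*(-10) = 3/2 + 5/3 = 19/6)
l = 3
p(G) = 19/2 + 19*G/6 (p(G) = 19*(G + 3)/6 = 19*(3 + G)/6 = 19/2 + 19*G/6)
(p(-133) + t) + 6148 = ((19/2 + (19/6)*(-133)) + 6889) + 6148 = ((19/2 - 2527/6) + 6889) + 6148 = (-1235/3 + 6889) + 6148 = 19432/3 + 6148 = 37876/3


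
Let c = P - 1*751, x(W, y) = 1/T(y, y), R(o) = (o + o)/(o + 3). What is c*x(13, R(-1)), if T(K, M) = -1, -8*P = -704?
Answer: 663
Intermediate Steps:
P = 88 (P = -⅛*(-704) = 88)
R(o) = 2*o/(3 + o) (R(o) = (2*o)/(3 + o) = 2*o/(3 + o))
x(W, y) = -1 (x(W, y) = 1/(-1) = -1)
c = -663 (c = 88 - 1*751 = 88 - 751 = -663)
c*x(13, R(-1)) = -663*(-1) = 663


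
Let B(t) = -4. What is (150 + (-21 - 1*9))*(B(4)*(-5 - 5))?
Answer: 4800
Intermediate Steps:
(150 + (-21 - 1*9))*(B(4)*(-5 - 5)) = (150 + (-21 - 1*9))*(-4*(-5 - 5)) = (150 + (-21 - 9))*(-4*(-10)) = (150 - 30)*40 = 120*40 = 4800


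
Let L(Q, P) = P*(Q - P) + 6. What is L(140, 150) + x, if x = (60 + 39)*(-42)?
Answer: -5652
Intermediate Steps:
x = -4158 (x = 99*(-42) = -4158)
L(Q, P) = 6 + P*(Q - P)
L(140, 150) + x = (6 - 1*150**2 + 150*140) - 4158 = (6 - 1*22500 + 21000) - 4158 = (6 - 22500 + 21000) - 4158 = -1494 - 4158 = -5652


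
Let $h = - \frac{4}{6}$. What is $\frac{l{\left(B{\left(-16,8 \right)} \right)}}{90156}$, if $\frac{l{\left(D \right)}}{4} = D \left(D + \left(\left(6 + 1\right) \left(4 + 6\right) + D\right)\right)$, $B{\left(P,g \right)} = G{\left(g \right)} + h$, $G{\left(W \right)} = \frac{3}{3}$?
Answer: $\frac{212}{202851} \approx 0.0010451$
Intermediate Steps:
$h = - \frac{2}{3}$ ($h = \left(-4\right) \frac{1}{6} = - \frac{2}{3} \approx -0.66667$)
$G{\left(W \right)} = 1$ ($G{\left(W \right)} = 3 \cdot \frac{1}{3} = 1$)
$B{\left(P,g \right)} = \frac{1}{3}$ ($B{\left(P,g \right)} = 1 - \frac{2}{3} = \frac{1}{3}$)
$l{\left(D \right)} = 4 D \left(70 + 2 D\right)$ ($l{\left(D \right)} = 4 D \left(D + \left(\left(6 + 1\right) \left(4 + 6\right) + D\right)\right) = 4 D \left(D + \left(7 \cdot 10 + D\right)\right) = 4 D \left(D + \left(70 + D\right)\right) = 4 D \left(70 + 2 D\right)$)
$\frac{l{\left(B{\left(-16,8 \right)} \right)}}{90156} = \frac{8 \cdot \frac{1}{3} \left(35 + \frac{1}{3}\right)}{90156} = 8 \cdot \frac{1}{3} \cdot \frac{106}{3} \cdot \frac{1}{90156} = \frac{848}{9} \cdot \frac{1}{90156} = \frac{212}{202851}$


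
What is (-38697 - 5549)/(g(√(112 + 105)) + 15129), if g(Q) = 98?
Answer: -44246/15227 ≈ -2.9058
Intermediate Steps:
(-38697 - 5549)/(g(√(112 + 105)) + 15129) = (-38697 - 5549)/(98 + 15129) = -44246/15227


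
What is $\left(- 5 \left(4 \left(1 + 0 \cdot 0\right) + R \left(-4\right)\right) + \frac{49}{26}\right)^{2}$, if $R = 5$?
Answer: $\frac{4532641}{676} \approx 6705.1$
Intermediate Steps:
$\left(- 5 \left(4 \left(1 + 0 \cdot 0\right) + R \left(-4\right)\right) + \frac{49}{26}\right)^{2} = \left(- 5 \left(4 \left(1 + 0 \cdot 0\right) + 5 \left(-4\right)\right) + \frac{49}{26}\right)^{2} = \left(- 5 \left(4 \left(1 + 0\right) - 20\right) + 49 \cdot \frac{1}{26}\right)^{2} = \left(- 5 \left(4 \cdot 1 - 20\right) + \frac{49}{26}\right)^{2} = \left(- 5 \left(4 - 20\right) + \frac{49}{26}\right)^{2} = \left(\left(-5\right) \left(-16\right) + \frac{49}{26}\right)^{2} = \left(80 + \frac{49}{26}\right)^{2} = \left(\frac{2129}{26}\right)^{2} = \frac{4532641}{676}$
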